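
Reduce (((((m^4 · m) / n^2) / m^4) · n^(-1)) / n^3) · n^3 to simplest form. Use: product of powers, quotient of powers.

mn^(-3)

(((((m^4 · m) / n^2) / m^4) · n^(-1)) / n^3) · n^3
= ((((m^5 / n^2) / m^4) · n^(-1)) / n^3) · n^3    [product of powers]
= mn^(-3)    [quotient of powers; product of powers]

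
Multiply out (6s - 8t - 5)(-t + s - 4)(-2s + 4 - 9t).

(6s - 8t - 5)(-t + s - 4)(-2s + 4 - 9t)
= (-6st + 6s^2 - 24s + 8t^2 - 8st + 32t + 5t - 5s + 20)(-2s + 4 - 9t)    [distributive law]
= (-14st + 6s^2 - 29s + 8t^2 + 37t + 20)(-2s + 4 - 9t)    [combine like terms]
= 28s^2t - 56st + 126st^2 - 12s^3 + 24s^2 - 54s^2t + 58s^2 - 116s + 261st - 16st^2 + 32t^2 - 72t^3 - 74st + 148t - 333t^2 - 40s + 80 - 180t    [distributive law]
= -26s^2t + 131st + 110st^2 - 12s^3 + 82s^2 - 156s - 301t^2 - 72t^3 - 32t + 80    [combine like terms]

-26s^2t + 131st + 110st^2 - 12s^3 + 82s^2 - 156s - 301t^2 - 72t^3 - 32t + 80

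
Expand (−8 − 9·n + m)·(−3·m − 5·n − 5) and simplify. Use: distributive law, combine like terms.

19·m + 85·n + 40 + 22·m·n + 45·n² − 3·m²

(−8 − 9·n + m)·(−3·m − 5·n − 5)
= 24·m + 40·n + 40 + 27·m·n + 45·n² + 45·n − 3·m² − 5·m·n − 5·m    [distributive law]
= 19·m + 85·n + 40 + 22·m·n + 45·n² − 3·m²    [combine like terms]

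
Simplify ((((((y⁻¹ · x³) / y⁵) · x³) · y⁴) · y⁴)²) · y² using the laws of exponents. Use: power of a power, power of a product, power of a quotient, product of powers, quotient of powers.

((((((y⁻¹ · x³) / y⁵) · x³) · y⁴) · y⁴)²) · y²
= ((((((y⁻¹ · x³) / y⁵) · x³) · y⁴)²) · ((y⁴)²)) · y²    [power of a product]
= ((((((y⁻¹ · x³) / y⁵) · x³)²) · ((y⁴)²)) · ((y⁴)²)) · y²    [power of a product]
= ((((((y⁻¹ · x³) / y⁵)²) · ((x³)²)) · ((y⁴)²)) · ((y⁴)²)) · y²    [power of a product]
= ((((((y⁻¹ · x³)²) / ((y⁵)²)) · ((x³)²)) · ((y⁴)²)) · ((y⁴)²)) · y²    [power of a quotient]
= (((((((y⁻¹)²) · ((x³)²)) / ((y⁵)²)) · ((x³)²)) · ((y⁴)²)) · ((y⁴)²)) · y²    [power of a product]
= (((((y⁻² · ((x³)²)) / ((y⁵)²)) · ((x³)²)) · ((y⁴)²)) · ((y⁴)²)) · y²    [power of a power]
= (((((y⁻² · x⁶) / ((y⁵)²)) · ((x³)²)) · ((y⁴)²)) · ((y⁴)²)) · y²    [power of a power]
= (((((y⁻² · x⁶) / y¹⁰) · ((x³)²)) · ((y⁴)²)) · ((y⁴)²)) · y²    [power of a power]
= (((((y⁻² · x⁶) / y¹⁰) · x⁶) · ((y⁴)²)) · ((y⁴)²)) · y²    [power of a power]
= (((((y⁻² · x⁶) / y¹⁰) · x⁶) · y⁸) · ((y⁴)²)) · y²    [power of a power]
= (((((y⁻² · x⁶) / y¹⁰) · x⁶) · y⁸) · y⁸) · y²    [power of a power]
= x¹²y⁶    [quotient of powers; product of powers]

x¹²y⁶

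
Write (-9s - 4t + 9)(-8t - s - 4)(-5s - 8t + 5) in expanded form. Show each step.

-452s^2t - 768st^2 + 444st - 45s^3 - 90s^2 + 315s - 256t^3 + 608t^2 + 8t - 180

(-9s - 4t + 9)(-8t - s - 4)(-5s - 8t + 5)
= (72st + 9s^2 + 36s + 32t^2 + 4st + 16t - 72t - 9s - 36)(-5s - 8t + 5)    [distributive law]
= (76st + 9s^2 + 27s + 32t^2 - 56t - 36)(-5s - 8t + 5)    [combine like terms]
= -380s^2t - 608st^2 + 380st - 45s^3 - 72s^2t + 45s^2 - 135s^2 - 216st + 135s - 160st^2 - 256t^3 + 160t^2 + 280st + 448t^2 - 280t + 180s + 288t - 180    [distributive law]
= -452s^2t - 768st^2 + 444st - 45s^3 - 90s^2 + 315s - 256t^3 + 608t^2 + 8t - 180    [combine like terms]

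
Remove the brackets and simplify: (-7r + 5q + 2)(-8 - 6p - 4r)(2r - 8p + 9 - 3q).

(-7r + 5q + 2)(-8 - 6p - 4r)(2r - 8p + 9 - 3q)
= (56r + 42pr + 28r² - 40q - 30pq - 20qr - 16 - 12p - 8r)(2r - 8p + 9 - 3q)    [distributive law]
= (48r + 42pr + 28r² - 40q - 30pq - 20qr - 16 - 12p)(2r - 8p + 9 - 3q)    [combine like terms]
= 96r² - 384pr + 432r - 144qr + 84pr² - 336p²r + 378pr - 126pqr + 56r³ - 224pr² + 252r² - 84qr² - 80qr + 320pq - 360q + 120q² - 60pqr + 240p²q - 270pq + 90pq² - 40qr² + 160pqr - 180qr + 60q²r - 32r + 128p - 144 + 48q - 24pr + 96p² - 108p + 36pq    [distributive law]
= 348r² - 30pr + 400r - 404qr - 140pr² - 336p²r - 26pqr + 56r³ - 124qr² + 86pq - 312q + 120q² + 240p²q + 90pq² + 60q²r + 20p - 144 + 96p²    [combine like terms]

348r² - 30pr + 400r - 404qr - 140pr² - 336p²r - 26pqr + 56r³ - 124qr² + 86pq - 312q + 120q² + 240p²q + 90pq² + 60q²r + 20p - 144 + 96p²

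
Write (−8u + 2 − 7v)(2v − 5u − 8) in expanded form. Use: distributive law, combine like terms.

(−8u + 2 − 7v)(2v − 5u − 8)
= −16uv + 40u² + 64u + 4v − 10u − 16 − 14v² + 35uv + 56v    [distributive law]
= 19uv + 40u² + 54u + 60v − 16 − 14v²    [combine like terms]

19uv + 40u² + 54u + 60v − 16 − 14v²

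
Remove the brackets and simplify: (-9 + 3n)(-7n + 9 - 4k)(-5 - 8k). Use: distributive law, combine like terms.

(-9 + 3n)(-7n + 9 - 4k)(-5 - 8k)
= (63n - 81 + 36k - 21n^2 + 27n - 12kn)(-5 - 8k)    [distributive law]
= (90n - 81 + 36k - 21n^2 - 12kn)(-5 - 8k)    [combine like terms]
= -450n - 720kn + 405 + 648k - 180k - 288k^2 + 105n^2 + 168kn^2 + 60kn + 96k^2n    [distributive law]
= -450n - 660kn + 405 + 468k - 288k^2 + 105n^2 + 168kn^2 + 96k^2n    [combine like terms]

-450n - 660kn + 405 + 468k - 288k^2 + 105n^2 + 168kn^2 + 96k^2n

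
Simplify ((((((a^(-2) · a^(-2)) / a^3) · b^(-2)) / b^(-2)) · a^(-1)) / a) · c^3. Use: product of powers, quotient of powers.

a^(-9)c^3

((((((a^(-2) · a^(-2)) / a^3) · b^(-2)) / b^(-2)) · a^(-1)) / a) · c^3
= (((((a^(-4) / a^3) · b^(-2)) / b^(-2)) · a^(-1)) / a) · c^3    [product of powers]
= ((((a^(-7) · b^(-2)) / b^(-2)) · a^(-1)) / a) · c^3    [quotient of powers]
= a^(-9)c^3    [quotient of powers; product of powers]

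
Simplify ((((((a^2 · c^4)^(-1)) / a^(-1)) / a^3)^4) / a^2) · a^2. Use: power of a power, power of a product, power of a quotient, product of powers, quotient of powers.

((((((a^2 · c^4)^(-1)) / a^(-1)) / a^3)^4) / a^2) · a^2
= ((((((a^2 · c^4)^(-1)) / a^(-1))^4) / ((a^3)^4)) / a^2) · a^2    [power of a quotient]
= ((((((a^2 · c^4)^(-1))^4) / ((a^(-1))^4)) / ((a^3)^4)) / a^2) · a^2    [power of a quotient]
= (((((a^2 · c^4)^(-4)) / ((a^(-1))^4)) / ((a^3)^4)) / a^2) · a^2    [power of a power]
= ((((((a^2)^(-4)) · ((c^4)^(-4))) / ((a^(-1))^4)) / ((a^3)^4)) / a^2) · a^2    [power of a product]
= ((((a^(-8) · ((c^4)^(-4))) / ((a^(-1))^4)) / ((a^3)^4)) / a^2) · a^2    [power of a power]
= ((((a^(-8) · c^(-16)) / ((a^(-1))^4)) / ((a^3)^4)) / a^2) · a^2    [power of a power]
= ((((a^(-8) · c^(-16)) / a^(-4)) / ((a^3)^4)) / a^2) · a^2    [power of a power]
= ((((a^(-8) · c^(-16)) / a^(-4)) / a^12) / a^2) · a^2    [power of a power]
= a^(-16)c^(-16)    [quotient of powers; product of powers]

a^(-16)c^(-16)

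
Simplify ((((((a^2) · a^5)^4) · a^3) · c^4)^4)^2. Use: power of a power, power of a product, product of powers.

((((((a^2) · a^5)^4) · a^3) · c^4)^4)^2
= (((((a^2) · a^5)^4) · a^3) · c^4)^8    [power of a power]
= (((((a^2) · a^5)^4) · a^3)^8) · ((c^4)^8)    [power of a product]
= (((((a^2) · a^5)^4)^8) · ((a^3)^8)) · ((c^4)^8)    [power of a product]
= ((((a^2) · a^5)^32) · ((a^3)^8)) · ((c^4)^8)    [power of a power]
= ((((a^2)^32) · ((a^5)^32)) · ((a^3)^8)) · ((c^4)^8)    [power of a product]
= (((a^64) · ((a^5)^32)) · ((a^3)^8)) · ((c^4)^8)    [power of a power]
= ((a^64 · a^160) · ((a^3)^8)) · ((c^4)^8)    [power of a power]
= (a^224 · ((a^3)^8)) · ((c^4)^8)    [product of powers]
= (a^224 · a^24) · ((c^4)^8)    [power of a power]
= a^248 · ((c^4)^8)    [product of powers]
= a^248 · c^32    [power of a power]
= a^248c^32    [rearrange]

a^248c^32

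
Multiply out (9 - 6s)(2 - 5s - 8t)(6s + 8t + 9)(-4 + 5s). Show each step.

2430s - 1737s² + 2016t - 696st - 648 - 1080s³ - 4392s²t + 2304t² - 4416st² + 900s⁴ + 2640s³t + 1920s²t²

(9 - 6s)(2 - 5s - 8t)(6s + 8t + 9)(-4 + 5s)
= (18 - 45s - 72t - 12s + 30s² + 48st)(6s + 8t + 9)(-4 + 5s)    [distributive law]
= (18 - 57s - 72t + 30s² + 48st)(6s + 8t + 9)(-4 + 5s)    [combine like terms]
= (108s + 144t + 162 - 342s² - 456st - 513s - 432st - 576t² - 648t + 180s³ + 240s²t + 270s² + 288s²t + 384st² + 432st)(-4 + 5s)    [distributive law]
= (-405s - 504t + 162 - 72s² - 456st - 576t² + 180s³ + 528s²t + 384st²)(-4 + 5s)    [combine like terms]
= 1620s - 2025s² + 2016t - 2520st - 648 + 810s + 288s² - 360s³ + 1824st - 2280s²t + 2304t² - 2880st² - 720s³ + 900s⁴ - 2112s²t + 2640s³t - 1536st² + 1920s²t²    [distributive law]
= 2430s - 1737s² + 2016t - 696st - 648 - 1080s³ - 4392s²t + 2304t² - 4416st² + 900s⁴ + 2640s³t + 1920s²t²    [combine like terms]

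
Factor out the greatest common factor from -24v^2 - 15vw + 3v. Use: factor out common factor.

3v(-8v - 5w + 1)

-24v^2 - 15vw + 3v
= 3(-8v^2 - 5vw + v)    [factor out 3]
= 3v(-8v - 5w + 1)    [factor out v]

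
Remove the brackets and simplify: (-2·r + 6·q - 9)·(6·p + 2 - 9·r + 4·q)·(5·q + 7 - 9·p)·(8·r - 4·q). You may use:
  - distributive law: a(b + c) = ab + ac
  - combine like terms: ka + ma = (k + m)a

4632·p·q·r^2 - 2280·p·q^2·r - 6216·p·r^2 + 4692·p·q·r + 864·p^2·r^2 - 3024·p^2·q·r - 896·q·r^2 + 580·q^2·r + 4312·r^2 - 4220·q·r + 720·q·r^3 - 2840·q^2·r^2 + 1008·r^3 - 1296·p·r^3 + 2200·q^3·r + 144·p·q^3 - 792·p·q^2 + 1296·p^2·q^2 - 192·q^3 + 1032·q^2 - 480·q^4 - 1728·p·r + 864·p·q + 3888·p^2·r - 1944·p^2·q - 1008·r + 504·q

(-2·r + 6·q - 9)·(6·p + 2 - 9·r + 4·q)·(5·q + 7 - 9·p)·(8·r - 4·q)
= (-12·p·r - 4·r + 18·r^2 - 8·q·r + 36·p·q + 12·q - 54·q·r + 24·q^2 - 54·p - 18 + 81·r - 36·q)·(5·q + 7 - 9·p)·(8·r - 4·q)    [distributive law]
= (-12·p·r + 77·r + 18·r^2 - 62·q·r + 36·p·q - 24·q + 24·q^2 - 54·p - 18)·(5·q + 7 - 9·p)·(8·r - 4·q)    [combine like terms]
= (-60·p·q·r - 84·p·r + 108·p^2·r + 385·q·r + 539·r - 693·p·r + 90·q·r^2 + 126·r^2 - 162·p·r^2 - 310·q^2·r - 434·q·r + 558·p·q·r + 180·p·q^2 + 252·p·q - 324·p^2·q - 120·q^2 - 168·q + 216·p·q + 120·q^3 + 168·q^2 - 216·p·q^2 - 270·p·q - 378·p + 486·p^2 - 90·q - 126 + 162·p)·(8·r - 4·q)    [distributive law]
= (498·p·q·r - 777·p·r + 108·p^2·r - 49·q·r + 539·r + 90·q·r^2 + 126·r^2 - 162·p·r^2 - 310·q^2·r - 36·p·q^2 + 198·p·q - 324·p^2·q + 48·q^2 - 258·q + 120·q^3 - 216·p + 486·p^2 - 126)·(8·r - 4·q)    [combine like terms]
= 3984·p·q·r^2 - 1992·p·q^2·r - 6216·p·r^2 + 3108·p·q·r + 864·p^2·r^2 - 432·p^2·q·r - 392·q·r^2 + 196·q^2·r + 4312·r^2 - 2156·q·r + 720·q·r^3 - 360·q^2·r^2 + 1008·r^3 - 504·q·r^2 - 1296·p·r^3 + 648·p·q·r^2 - 2480·q^2·r^2 + 1240·q^3·r - 288·p·q^2·r + 144·p·q^3 + 1584·p·q·r - 792·p·q^2 - 2592·p^2·q·r + 1296·p^2·q^2 + 384·q^2·r - 192·q^3 - 2064·q·r + 1032·q^2 + 960·q^3·r - 480·q^4 - 1728·p·r + 864·p·q + 3888·p^2·r - 1944·p^2·q - 1008·r + 504·q    [distributive law]
= 4632·p·q·r^2 - 2280·p·q^2·r - 6216·p·r^2 + 4692·p·q·r + 864·p^2·r^2 - 3024·p^2·q·r - 896·q·r^2 + 580·q^2·r + 4312·r^2 - 4220·q·r + 720·q·r^3 - 2840·q^2·r^2 + 1008·r^3 - 1296·p·r^3 + 2200·q^3·r + 144·p·q^3 - 792·p·q^2 + 1296·p^2·q^2 - 192·q^3 + 1032·q^2 - 480·q^4 - 1728·p·r + 864·p·q + 3888·p^2·r - 1944·p^2·q - 1008·r + 504·q    [combine like terms]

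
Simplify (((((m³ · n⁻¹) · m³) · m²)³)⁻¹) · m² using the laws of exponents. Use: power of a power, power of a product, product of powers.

m⁻²²n³

(((((m³ · n⁻¹) · m³) · m²)³)⁻¹) · m²
= ((((m³ · n⁻¹) · m³) · m²)⁻³) · m²    [power of a power]
= ((((m³ · n⁻¹) · m³)⁻³) · ((m²)⁻³)) · m²    [power of a product]
= ((((m³ · n⁻¹)⁻³) · ((m³)⁻³)) · ((m²)⁻³)) · m²    [power of a product]
= (((((m³)⁻³) · ((n⁻¹)⁻³)) · ((m³)⁻³)) · ((m²)⁻³)) · m²    [power of a product]
= (((m⁻⁹ · ((n⁻¹)⁻³)) · ((m³)⁻³)) · ((m²)⁻³)) · m²    [power of a power]
= (((m⁻⁹ · n³) · ((m³)⁻³)) · ((m²)⁻³)) · m²    [power of a power]
= (((m⁻⁹ · n³) · m⁻⁹) · ((m²)⁻³)) · m²    [power of a power]
= (((m⁻⁹ · n³) · m⁻⁹) · m⁻⁶) · m²    [power of a power]
= m⁻²²n³    [product of powers]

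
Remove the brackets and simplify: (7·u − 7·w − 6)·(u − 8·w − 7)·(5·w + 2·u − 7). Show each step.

−91·u^2·w + 14·u^3 − 159·u^2 − 203·u·w^2 + 360·u·w + 469·u + 280·w^3 + 93·w^2 − 469·w − 294

(7·u − 7·w − 6)·(u − 8·w − 7)·(5·w + 2·u − 7)
= (7·u^2 − 56·u·w − 49·u − 7·u·w + 56·w^2 + 49·w − 6·u + 48·w + 42)·(5·w + 2·u − 7)    [distributive law]
= (7·u^2 − 63·u·w − 55·u + 56·w^2 + 97·w + 42)·(5·w + 2·u − 7)    [combine like terms]
= 35·u^2·w + 14·u^3 − 49·u^2 − 315·u·w^2 − 126·u^2·w + 441·u·w − 275·u·w − 110·u^2 + 385·u + 280·w^3 + 112·u·w^2 − 392·w^2 + 485·w^2 + 194·u·w − 679·w + 210·w + 84·u − 294    [distributive law]
= −91·u^2·w + 14·u^3 − 159·u^2 − 203·u·w^2 + 360·u·w + 469·u + 280·w^3 + 93·w^2 − 469·w − 294    [combine like terms]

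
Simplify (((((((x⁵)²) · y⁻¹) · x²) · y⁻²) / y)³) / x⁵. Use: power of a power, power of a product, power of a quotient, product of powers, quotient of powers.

(((((((x⁵)²) · y⁻¹) · x²) · y⁻²) / y)³) / x⁵
= (((((((x⁵)²) · y⁻¹) · x²) · y⁻²)³) / (y³)) / x⁵    [power of a quotient]
= (((((((x⁵)²) · y⁻¹) · x²)³) · ((y⁻²)³)) / (y³)) / x⁵    [power of a product]
= (((((((x⁵)²) · y⁻¹)³) · ((x²)³)) · ((y⁻²)³)) / (y³)) / x⁵    [power of a product]
= (((((((x⁵)²)³) · ((y⁻¹)³)) · ((x²)³)) · ((y⁻²)³)) / (y³)) / x⁵    [power of a product]
= ((((((x⁵)⁶) · ((y⁻¹)³)) · ((x²)³)) · ((y⁻²)³)) / (y³)) / x⁵    [power of a power]
= ((((x³⁰ · ((y⁻¹)³)) · ((x²)³)) · ((y⁻²)³)) / (y³)) / x⁵    [power of a power]
= ((((x³⁰ · y⁻³) · ((x²)³)) · ((y⁻²)³)) / (y³)) / x⁵    [power of a power]
= ((((x³⁰ · y⁻³) · x⁶) · ((y⁻²)³)) / (y³)) / x⁵    [power of a power]
= ((((x³⁰ · y⁻³) · x⁶) · y⁻⁶) / (y³)) / x⁵    [power of a power]
= x³¹y⁻¹²    [quotient of powers; product of powers]

x³¹y⁻¹²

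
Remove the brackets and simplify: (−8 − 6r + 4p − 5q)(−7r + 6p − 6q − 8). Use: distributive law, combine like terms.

104r − 80p + 88q + 64 + 42r² − 64pr + 71qr + 24p² − 54pq + 30q²

(−8 − 6r + 4p − 5q)(−7r + 6p − 6q − 8)
= 56r − 48p + 48q + 64 + 42r² − 36pr + 36qr + 48r − 28pr + 24p² − 24pq − 32p + 35qr − 30pq + 30q² + 40q    [distributive law]
= 104r − 80p + 88q + 64 + 42r² − 64pr + 71qr + 24p² − 54pq + 30q²    [combine like terms]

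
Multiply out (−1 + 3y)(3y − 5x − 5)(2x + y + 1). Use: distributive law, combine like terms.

(−1 + 3y)(3y − 5x − 5)(2x + y + 1)
= (−3y + 5x + 5 + 9y^2 − 15xy − 15y)(2x + y + 1)    [distributive law]
= (−18y + 5x + 5 + 9y^2 − 15xy)(2x + y + 1)    [combine like terms]
= −36xy − 18y^2 − 18y + 10x^2 + 5xy + 5x + 10x + 5y + 5 + 18xy^2 + 9y^3 + 9y^2 − 30x^2y − 15xy^2 − 15xy    [distributive law]
= −46xy − 9y^2 − 13y + 10x^2 + 15x + 5 + 3xy^2 + 9y^3 − 30x^2y    [combine like terms]

−46xy − 9y^2 − 13y + 10x^2 + 15x + 5 + 3xy^2 + 9y^3 − 30x^2y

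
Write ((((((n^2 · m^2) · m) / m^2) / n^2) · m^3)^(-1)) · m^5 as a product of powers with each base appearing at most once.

m

((((((n^2 · m^2) · m) / m^2) / n^2) · m^3)^(-1)) · m^5
= ((((((n^2 · m^2) · m) / m^2) / n^2)^(-1)) · ((m^3)^(-1))) · m^5    [power of a product]
= ((((((n^2 · m^2) · m) / m^2)^(-1)) / ((n^2)^(-1))) · ((m^3)^(-1))) · m^5    [power of a quotient]
= ((((((n^2 · m^2) · m)^(-1)) / ((m^2)^(-1))) / ((n^2)^(-1))) · ((m^3)^(-1))) · m^5    [power of a quotient]
= ((((((n^2 · m^2)^(-1)) · (m^(-1))) / ((m^2)^(-1))) / ((n^2)^(-1))) · ((m^3)^(-1))) · m^5    [power of a product]
= (((((((n^2)^(-1)) · ((m^2)^(-1))) · (m^(-1))) / ((m^2)^(-1))) / ((n^2)^(-1))) · ((m^3)^(-1))) · m^5    [power of a product]
= (((((n^(-2) · ((m^2)^(-1))) · (m^(-1))) / ((m^2)^(-1))) / ((n^2)^(-1))) · ((m^3)^(-1))) · m^5    [power of a power]
= (((((n^(-2) · m^(-2)) · (m^(-1))) / ((m^2)^(-1))) / ((n^2)^(-1))) · ((m^3)^(-1))) · m^5    [power of a power]
= (((((n^(-2) · m^(-2)) · m^(-1)) / m^(-2)) / ((n^2)^(-1))) · ((m^3)^(-1))) · m^5    [power of a power]
= (((((n^(-2) · m^(-2)) · m^(-1)) / m^(-2)) / n^(-2)) · ((m^3)^(-1))) · m^5    [power of a power]
= (((((n^(-2) · m^(-2)) · m^(-1)) / m^(-2)) / n^(-2)) · m^(-3)) · m^5    [power of a power]
= m    [quotient of powers; product of powers]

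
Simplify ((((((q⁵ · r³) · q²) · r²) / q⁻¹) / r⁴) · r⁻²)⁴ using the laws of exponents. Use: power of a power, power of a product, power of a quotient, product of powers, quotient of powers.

((((((q⁵ · r³) · q²) · r²) / q⁻¹) / r⁴) · r⁻²)⁴
= ((((((q⁵ · r³) · q²) · r²) / q⁻¹) / r⁴)⁴) · ((r⁻²)⁴)    [power of a product]
= ((((((q⁵ · r³) · q²) · r²) / q⁻¹)⁴) / ((r⁴)⁴)) · ((r⁻²)⁴)    [power of a quotient]
= ((((((q⁵ · r³) · q²) · r²)⁴) / ((q⁻¹)⁴)) / ((r⁴)⁴)) · ((r⁻²)⁴)    [power of a quotient]
= ((((((q⁵ · r³) · q²)⁴) · ((r²)⁴)) / ((q⁻¹)⁴)) / ((r⁴)⁴)) · ((r⁻²)⁴)    [power of a product]
= ((((((q⁵ · r³)⁴) · ((q²)⁴)) · ((r²)⁴)) / ((q⁻¹)⁴)) / ((r⁴)⁴)) · ((r⁻²)⁴)    [power of a product]
= (((((((q⁵)⁴) · ((r³)⁴)) · ((q²)⁴)) · ((r²)⁴)) / ((q⁻¹)⁴)) / ((r⁴)⁴)) · ((r⁻²)⁴)    [power of a product]
= (((((q²⁰ · ((r³)⁴)) · ((q²)⁴)) · ((r²)⁴)) / ((q⁻¹)⁴)) / ((r⁴)⁴)) · ((r⁻²)⁴)    [power of a power]
= (((((q²⁰ · r¹²) · ((q²)⁴)) · ((r²)⁴)) / ((q⁻¹)⁴)) / ((r⁴)⁴)) · ((r⁻²)⁴)    [power of a power]
= (((((q²⁰ · r¹²) · q⁸) · ((r²)⁴)) / ((q⁻¹)⁴)) / ((r⁴)⁴)) · ((r⁻²)⁴)    [power of a power]
= (((((q²⁰ · r¹²) · q⁸) · r⁸) / ((q⁻¹)⁴)) / ((r⁴)⁴)) · ((r⁻²)⁴)    [power of a power]
= (((((q²⁰ · r¹²) · q⁸) · r⁸) / q⁻⁴) / ((r⁴)⁴)) · ((r⁻²)⁴)    [power of a power]
= (((((q²⁰ · r¹²) · q⁸) · r⁸) / q⁻⁴) / r¹⁶) · ((r⁻²)⁴)    [power of a power]
= (((((q²⁰ · r¹²) · q⁸) · r⁸) / q⁻⁴) / r¹⁶) · r⁻⁸    [power of a power]
= q³²r⁻⁴    [quotient of powers; product of powers]

q³²r⁻⁴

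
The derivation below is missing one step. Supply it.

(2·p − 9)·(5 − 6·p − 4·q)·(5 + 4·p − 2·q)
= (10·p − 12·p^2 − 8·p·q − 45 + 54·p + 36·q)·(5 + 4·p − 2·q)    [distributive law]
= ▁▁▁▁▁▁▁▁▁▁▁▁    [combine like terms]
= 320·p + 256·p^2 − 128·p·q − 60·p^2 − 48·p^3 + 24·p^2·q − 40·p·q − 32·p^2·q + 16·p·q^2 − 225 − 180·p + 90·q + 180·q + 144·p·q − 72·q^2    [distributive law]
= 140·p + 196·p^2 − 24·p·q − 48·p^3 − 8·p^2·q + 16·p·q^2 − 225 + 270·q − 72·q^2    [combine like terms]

After combine like terms, the bracketed line is:

(64·p − 12·p^2 − 8·p·q − 45 + 36·q)·(5 + 4·p − 2·q)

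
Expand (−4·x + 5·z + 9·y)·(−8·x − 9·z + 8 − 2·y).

32·x² − 4·x·z − 32·x − 64·x·y − 45·z² + 40·z − 91·y·z + 72·y − 18·y²

(−4·x + 5·z + 9·y)·(−8·x − 9·z + 8 − 2·y)
= 32·x² + 36·x·z − 32·x + 8·x·y − 40·x·z − 45·z² + 40·z − 10·y·z − 72·x·y − 81·y·z + 72·y − 18·y²    [distributive law]
= 32·x² − 4·x·z − 32·x − 64·x·y − 45·z² + 40·z − 91·y·z + 72·y − 18·y²    [combine like terms]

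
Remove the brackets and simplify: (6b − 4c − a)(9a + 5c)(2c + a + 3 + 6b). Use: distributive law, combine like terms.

(6b − 4c − a)(9a + 5c)(2c + a + 3 + 6b)
= (54ab + 30bc − 36ac − 20c^2 − 9a^2 − 5ac)(2c + a + 3 + 6b)    [distributive law]
= (54ab + 30bc − 41ac − 20c^2 − 9a^2)(2c + a + 3 + 6b)    [combine like terms]
= 108abc + 54a^2b + 162ab + 324ab^2 + 60bc^2 + 30abc + 90bc + 180b^2c − 82ac^2 − 41a^2c − 123ac − 246abc − 40c^3 − 20ac^2 − 60c^2 − 120bc^2 − 18a^2c − 9a^3 − 27a^2 − 54a^2b    [distributive law]
= −108abc + 162ab + 324ab^2 − 60bc^2 + 90bc + 180b^2c − 102ac^2 − 59a^2c − 123ac − 40c^3 − 60c^2 − 9a^3 − 27a^2    [combine like terms]

−108abc + 162ab + 324ab^2 − 60bc^2 + 90bc + 180b^2c − 102ac^2 − 59a^2c − 123ac − 40c^3 − 60c^2 − 9a^3 − 27a^2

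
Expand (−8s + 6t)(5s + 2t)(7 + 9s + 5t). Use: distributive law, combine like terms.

−280s² − 360s³ − 74s²t + 98st + 178st² + 84t² + 60t³

(−8s + 6t)(5s + 2t)(7 + 9s + 5t)
= (−40s² − 16st + 30st + 12t²)(7 + 9s + 5t)    [distributive law]
= (−40s² + 14st + 12t²)(7 + 9s + 5t)    [combine like terms]
= −280s² − 360s³ − 200s²t + 98st + 126s²t + 70st² + 84t² + 108st² + 60t³    [distributive law]
= −280s² − 360s³ − 74s²t + 98st + 178st² + 84t² + 60t³    [combine like terms]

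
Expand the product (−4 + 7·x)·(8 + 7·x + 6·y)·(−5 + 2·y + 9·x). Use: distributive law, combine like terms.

(−4 + 7·x)·(8 + 7·x + 6·y)·(−5 + 2·y + 9·x)
= (−32 − 28·x − 24·y + 56·x + 49·x^2 + 42·x·y)·(−5 + 2·y + 9·x)    [distributive law]
= (−32 + 28·x − 24·y + 49·x^2 + 42·x·y)·(−5 + 2·y + 9·x)    [combine like terms]
= 160 − 64·y − 288·x − 140·x + 56·x·y + 252·x^2 + 120·y − 48·y^2 − 216·x·y − 245·x^2 + 98·x^2·y + 441·x^3 − 210·x·y + 84·x·y^2 + 378·x^2·y    [distributive law]
= 160 + 56·y − 428·x − 370·x·y + 7·x^2 − 48·y^2 + 476·x^2·y + 441·x^3 + 84·x·y^2    [combine like terms]

160 + 56·y − 428·x − 370·x·y + 7·x^2 − 48·y^2 + 476·x^2·y + 441·x^3 + 84·x·y^2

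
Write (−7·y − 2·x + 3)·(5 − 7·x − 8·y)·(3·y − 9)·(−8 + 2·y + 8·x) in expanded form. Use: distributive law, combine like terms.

(−7·y − 2·x + 3)·(5 − 7·x − 8·y)·(3·y − 9)·(−8 + 2·y + 8·x)
= (−35·y + 49·x·y + 56·y^2 − 10·x + 14·x^2 + 16·x·y + 15 − 21·x − 24·y)·(3·y − 9)·(−8 + 2·y + 8·x)    [distributive law]
= (−59·y + 65·x·y + 56·y^2 − 31·x + 14·x^2 + 15)·(3·y − 9)·(−8 + 2·y + 8·x)    [combine like terms]
= (−177·y^2 + 531·y + 195·x·y^2 − 585·x·y + 168·y^3 − 504·y^2 − 93·x·y + 279·x + 42·x^2·y − 126·x^2 + 45·y − 135)·(−8 + 2·y + 8·x)    [distributive law]
= (−681·y^2 + 576·y + 195·x·y^2 − 678·x·y + 168·y^3 + 279·x + 42·x^2·y − 126·x^2 − 135)·(−8 + 2·y + 8·x)    [combine like terms]
= 5448·y^2 − 1362·y^3 − 5448·x·y^2 − 4608·y + 1152·y^2 + 4608·x·y − 1560·x·y^2 + 390·x·y^3 + 1560·x^2·y^2 + 5424·x·y − 1356·x·y^2 − 5424·x^2·y − 1344·y^3 + 336·y^4 + 1344·x·y^3 − 2232·x + 558·x·y + 2232·x^2 − 336·x^2·y + 84·x^2·y^2 + 336·x^3·y + 1008·x^2 − 252·x^2·y − 1008·x^3 + 1080 − 270·y − 1080·x    [distributive law]
= 6600·y^2 − 2706·y^3 − 8364·x·y^2 − 4878·y + 10590·x·y + 1734·x·y^3 + 1644·x^2·y^2 − 6012·x^2·y + 336·y^4 − 3312·x + 3240·x^2 + 336·x^3·y − 1008·x^3 + 1080    [combine like terms]

6600·y^2 − 2706·y^3 − 8364·x·y^2 − 4878·y + 10590·x·y + 1734·x·y^3 + 1644·x^2·y^2 − 6012·x^2·y + 336·y^4 − 3312·x + 3240·x^2 + 336·x^3·y − 1008·x^3 + 1080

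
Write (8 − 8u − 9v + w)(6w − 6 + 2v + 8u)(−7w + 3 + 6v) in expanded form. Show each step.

−276w^2 + 462w − 394vw − 144 − 78v + 366v^2 − 904uw + 336u + 408uv + 280uw^2 + 376uvw − 528uv^2 + 448u^2w − 192u^2 − 384u^2v + 400vw^2 − 186v^2w − 108v^3 − 42w^3

(8 − 8u − 9v + w)(6w − 6 + 2v + 8u)(−7w + 3 + 6v)
= (48w − 48 + 16v + 64u − 48uw + 48u − 16uv − 64u^2 − 54vw + 54v − 18v^2 − 72uv + 6w^2 − 6w + 2vw + 8uw)(−7w + 3 + 6v)    [distributive law]
= (42w − 48 + 70v + 112u − 40uw − 88uv − 64u^2 − 52vw − 18v^2 + 6w^2)(−7w + 3 + 6v)    [combine like terms]
= −294w^2 + 126w + 252vw + 336w − 144 − 288v − 490vw + 210v + 420v^2 − 784uw + 336u + 672uv + 280uw^2 − 120uw − 240uvw + 616uvw − 264uv − 528uv^2 + 448u^2w − 192u^2 − 384u^2v + 364vw^2 − 156vw − 312v^2w + 126v^2w − 54v^2 − 108v^3 − 42w^3 + 18w^2 + 36vw^2    [distributive law]
= −276w^2 + 462w − 394vw − 144 − 78v + 366v^2 − 904uw + 336u + 408uv + 280uw^2 + 376uvw − 528uv^2 + 448u^2w − 192u^2 − 384u^2v + 400vw^2 − 186v^2w − 108v^3 − 42w^3    [combine like terms]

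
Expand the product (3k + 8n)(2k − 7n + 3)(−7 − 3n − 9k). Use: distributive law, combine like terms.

−123k^2 + 27k^2n − 54k^3 − 208kn + 519kn^2 − 63k + 320n^2 + 168n^3 − 168n

(3k + 8n)(2k − 7n + 3)(−7 − 3n − 9k)
= (6k^2 − 21kn + 9k + 16kn − 56n^2 + 24n)(−7 − 3n − 9k)    [distributive law]
= (6k^2 − 5kn + 9k − 56n^2 + 24n)(−7 − 3n − 9k)    [combine like terms]
= −42k^2 − 18k^2n − 54k^3 + 35kn + 15kn^2 + 45k^2n − 63k − 27kn − 81k^2 + 392n^2 + 168n^3 + 504kn^2 − 168n − 72n^2 − 216kn    [distributive law]
= −123k^2 + 27k^2n − 54k^3 − 208kn + 519kn^2 − 63k + 320n^2 + 168n^3 − 168n    [combine like terms]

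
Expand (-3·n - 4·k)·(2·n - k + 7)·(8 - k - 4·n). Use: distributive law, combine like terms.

(-3·n - 4·k)·(2·n - k + 7)·(8 - k - 4·n)
= (-6·n^2 + 3·k·n - 21·n - 8·k·n + 4·k^2 - 28·k)·(8 - k - 4·n)    [distributive law]
= (-6·n^2 - 5·k·n - 21·n + 4·k^2 - 28·k)·(8 - k - 4·n)    [combine like terms]
= -48·n^2 + 6·k·n^2 + 24·n^3 - 40·k·n + 5·k^2·n + 20·k·n^2 - 168·n + 21·k·n + 84·n^2 + 32·k^2 - 4·k^3 - 16·k^2·n - 224·k + 28·k^2 + 112·k·n    [distributive law]
= 36·n^2 + 26·k·n^2 + 24·n^3 + 93·k·n - 11·k^2·n - 168·n + 60·k^2 - 4·k^3 - 224·k    [combine like terms]

36·n^2 + 26·k·n^2 + 24·n^3 + 93·k·n - 11·k^2·n - 168·n + 60·k^2 - 4·k^3 - 224·k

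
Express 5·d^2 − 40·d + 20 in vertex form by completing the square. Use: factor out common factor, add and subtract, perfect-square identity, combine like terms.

5(d − 4)^2 − 60

5·d^2 − 40·d + 20
= 5(d^2 − 8·d) + 20    [factor out 5 from the d-terms]
= 5(d^2 − 8·d + 16 − 16) + 20    [add and subtract 16 inside the bracket]
= 5(d − 4)^2 − 80 + 20    [perfect-square identity]
= 5(d − 4)^2 − 60    [combine constants]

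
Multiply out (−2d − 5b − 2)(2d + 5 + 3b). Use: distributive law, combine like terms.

−4d^2 − 14d − 16bd − 31b − 15b^2 − 10

(−2d − 5b − 2)(2d + 5 + 3b)
= −4d^2 − 10d − 6bd − 10bd − 25b − 15b^2 − 4d − 10 − 6b    [distributive law]
= −4d^2 − 14d − 16bd − 31b − 15b^2 − 10    [combine like terms]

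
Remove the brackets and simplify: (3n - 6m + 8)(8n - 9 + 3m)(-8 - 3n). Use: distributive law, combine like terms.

-303n² - 72n³ - 80n + 78mn + 117mn² - 624m + 144m² + 54m²n + 576

(3n - 6m + 8)(8n - 9 + 3m)(-8 - 3n)
= (24n² - 27n + 9mn - 48mn + 54m - 18m² + 64n - 72 + 24m)(-8 - 3n)    [distributive law]
= (24n² + 37n - 39mn + 78m - 18m² - 72)(-8 - 3n)    [combine like terms]
= -192n² - 72n³ - 296n - 111n² + 312mn + 117mn² - 624m - 234mn + 144m² + 54m²n + 576 + 216n    [distributive law]
= -303n² - 72n³ - 80n + 78mn + 117mn² - 624m + 144m² + 54m²n + 576    [combine like terms]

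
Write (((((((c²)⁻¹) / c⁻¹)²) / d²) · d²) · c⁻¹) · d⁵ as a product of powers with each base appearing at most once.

(((((((c²)⁻¹) / c⁻¹)²) / d²) · d²) · c⁻¹) · d⁵
= (((((((c²)⁻¹)²) / ((c⁻¹)²)) / d²) · d²) · c⁻¹) · d⁵    [power of a quotient]
= ((((((c²)⁻²) / ((c⁻¹)²)) / d²) · d²) · c⁻¹) · d⁵    [power of a power]
= ((((c⁻⁴ / ((c⁻¹)²)) / d²) · d²) · c⁻¹) · d⁵    [power of a power]
= ((((c⁻⁴ / c⁻²) / d²) · d²) · c⁻¹) · d⁵    [power of a power]
= (((c⁻² / d²) · d²) · c⁻¹) · d⁵    [quotient of powers]
= c⁻³d⁵    [quotient of powers; product of powers]

c⁻³d⁵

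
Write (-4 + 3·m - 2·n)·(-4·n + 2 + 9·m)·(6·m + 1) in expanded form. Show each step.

(-4 + 3·m - 2·n)·(-4·n + 2 + 9·m)·(6·m + 1)
= (16·n - 8 - 36·m - 12·m·n + 6·m + 27·m² + 8·n² - 4·n - 18·m·n)·(6·m + 1)    [distributive law]
= (12·n - 8 - 30·m - 30·m·n + 27·m² + 8·n²)·(6·m + 1)    [combine like terms]
= 72·m·n + 12·n - 48·m - 8 - 180·m² - 30·m - 180·m²·n - 30·m·n + 162·m³ + 27·m² + 48·m·n² + 8·n²    [distributive law]
= 42·m·n + 12·n - 78·m - 8 - 153·m² - 180·m²·n + 162·m³ + 48·m·n² + 8·n²    [combine like terms]

42·m·n + 12·n - 78·m - 8 - 153·m² - 180·m²·n + 162·m³ + 48·m·n² + 8·n²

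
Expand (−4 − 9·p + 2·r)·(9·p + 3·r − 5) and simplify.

(−4 − 9·p + 2·r)·(9·p + 3·r − 5)
= −36·p − 12·r + 20 − 81·p^2 − 27·p·r + 45·p + 18·p·r + 6·r^2 − 10·r    [distributive law]
= 9·p − 22·r + 20 − 81·p^2 − 9·p·r + 6·r^2    [combine like terms]

9·p − 22·r + 20 − 81·p^2 − 9·p·r + 6·r^2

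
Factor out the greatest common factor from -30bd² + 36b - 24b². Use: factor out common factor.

-30bd² + 36b - 24b²
= 6(-5bd² + 6b - 4b²)    [factor out 6]
= 6b(-5d² + 6 - 4b)    [factor out b]

6b(-5d² + 6 - 4b)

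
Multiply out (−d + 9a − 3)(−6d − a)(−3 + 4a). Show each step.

(−d + 9a − 3)(−6d − a)(−3 + 4a)
= (6d^2 + ad − 54ad − 9a^2 + 18d + 3a)(−3 + 4a)    [distributive law]
= (6d^2 − 53ad − 9a^2 + 18d + 3a)(−3 + 4a)    [combine like terms]
= −18d^2 + 24ad^2 + 159ad − 212a^2d + 27a^2 − 36a^3 − 54d + 72ad − 9a + 12a^2    [distributive law]
= −18d^2 + 24ad^2 + 231ad − 212a^2d + 39a^2 − 36a^3 − 54d − 9a    [combine like terms]

−18d^2 + 24ad^2 + 231ad − 212a^2d + 39a^2 − 36a^3 − 54d − 9a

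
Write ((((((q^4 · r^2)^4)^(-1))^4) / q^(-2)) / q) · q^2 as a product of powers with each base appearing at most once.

((((((q^4 · r^2)^4)^(-1))^4) / q^(-2)) / q) · q^2
= (((((q^4 · r^2)^4)^(-4)) / q^(-2)) / q) · q^2    [power of a power]
= ((((q^4 · r^2)^(-16)) / q^(-2)) / q) · q^2    [power of a power]
= (((((q^4)^(-16)) · ((r^2)^(-16))) / q^(-2)) / q) · q^2    [power of a product]
= (((q^(-64) · ((r^2)^(-16))) / q^(-2)) / q) · q^2    [power of a power]
= (((q^(-64) · r^(-32)) / q^(-2)) / q) · q^2    [power of a power]
= q^(-61)·r^(-32)    [quotient of powers; product of powers]

q^(-61)·r^(-32)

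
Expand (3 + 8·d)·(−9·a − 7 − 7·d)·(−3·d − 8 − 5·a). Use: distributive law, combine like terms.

1042·a·d + 321·a + 135·a^2 + 679·d + 168 + 679·d^2 + 496·a·d^2 + 360·a^2·d + 168·d^3

(3 + 8·d)·(−9·a − 7 − 7·d)·(−3·d − 8 − 5·a)
= (−27·a − 21 − 21·d − 72·a·d − 56·d − 56·d^2)·(−3·d − 8 − 5·a)    [distributive law]
= (−27·a − 21 − 77·d − 72·a·d − 56·d^2)·(−3·d − 8 − 5·a)    [combine like terms]
= 81·a·d + 216·a + 135·a^2 + 63·d + 168 + 105·a + 231·d^2 + 616·d + 385·a·d + 216·a·d^2 + 576·a·d + 360·a^2·d + 168·d^3 + 448·d^2 + 280·a·d^2    [distributive law]
= 1042·a·d + 321·a + 135·a^2 + 679·d + 168 + 679·d^2 + 496·a·d^2 + 360·a^2·d + 168·d^3    [combine like terms]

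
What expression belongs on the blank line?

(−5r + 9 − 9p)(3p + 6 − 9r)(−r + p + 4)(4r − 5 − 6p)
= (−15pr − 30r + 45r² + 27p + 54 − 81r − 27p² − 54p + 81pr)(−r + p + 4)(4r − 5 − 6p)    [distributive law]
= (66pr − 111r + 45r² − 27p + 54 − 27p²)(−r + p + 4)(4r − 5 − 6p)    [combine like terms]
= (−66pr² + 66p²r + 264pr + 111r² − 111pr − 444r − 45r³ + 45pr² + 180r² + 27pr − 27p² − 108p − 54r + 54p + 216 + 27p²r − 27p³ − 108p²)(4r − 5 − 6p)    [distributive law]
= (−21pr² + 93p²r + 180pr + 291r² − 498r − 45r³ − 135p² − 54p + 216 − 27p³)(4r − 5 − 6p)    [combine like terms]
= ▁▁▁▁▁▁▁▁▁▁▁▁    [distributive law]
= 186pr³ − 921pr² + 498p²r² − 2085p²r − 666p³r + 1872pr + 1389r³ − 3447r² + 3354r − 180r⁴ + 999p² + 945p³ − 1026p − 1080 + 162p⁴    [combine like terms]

Applying distributive law to the line above:

−84pr³ + 105pr² + 126p²r² + 372p²r² − 465p²r − 558p³r + 720pr² − 900pr − 1080p²r + 1164r³ − 1455r² − 1746pr² − 1992r² + 2490r + 2988pr − 180r⁴ + 225r³ + 270pr³ − 540p²r + 675p² + 810p³ − 216pr + 270p + 324p² + 864r − 1080 − 1296p − 108p³r + 135p³ + 162p⁴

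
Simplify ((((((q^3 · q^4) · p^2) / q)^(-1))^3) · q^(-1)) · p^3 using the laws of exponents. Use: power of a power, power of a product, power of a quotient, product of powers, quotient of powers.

((((((q^3 · q^4) · p^2) / q)^(-1))^3) · q^(-1)) · p^3
= (((((q^3 · q^4) · p^2) / q)^(-3)) · q^(-1)) · p^3    [power of a power]
= (((((q^3 · q^4) · p^2)^(-3)) / (q^(-3))) · q^(-1)) · p^3    [power of a quotient]
= (((((q^3 · q^4)^(-3)) · ((p^2)^(-3))) / (q^(-3))) · q^(-1)) · p^3    [power of a product]
= ((((((q^3)^(-3)) · ((q^4)^(-3))) · ((p^2)^(-3))) / (q^(-3))) · q^(-1)) · p^3    [power of a product]
= ((((q^(-9) · ((q^4)^(-3))) · ((p^2)^(-3))) / (q^(-3))) · q^(-1)) · p^3    [power of a power]
= ((((q^(-9) · q^(-12)) · ((p^2)^(-3))) / (q^(-3))) · q^(-1)) · p^3    [power of a power]
= (((q^(-21) · ((p^2)^(-3))) / (q^(-3))) · q^(-1)) · p^3    [product of powers]
= (((q^(-21) · p^(-6)) / (q^(-3))) · q^(-1)) · p^3    [power of a power]
= p^(-3)q^(-19)    [quotient of powers; product of powers]

p^(-3)q^(-19)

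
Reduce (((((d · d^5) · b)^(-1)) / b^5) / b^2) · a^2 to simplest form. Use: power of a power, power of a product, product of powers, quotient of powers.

(((((d · d^5) · b)^(-1)) / b^5) / b^2) · a^2
= (((((d · d^5)^(-1)) · (b^(-1))) / b^5) / b^2) · a^2    [power of a product]
= (((((d^(-1)) · ((d^5)^(-1))) · (b^(-1))) / b^5) / b^2) · a^2    [power of a product]
= ((((d^(-1) · d^(-5)) · (b^(-1))) / b^5) / b^2) · a^2    [power of a power]
= (((d^(-6) · (b^(-1))) / b^5) / b^2) · a^2    [product of powers]
= a^2·b^(-8)·d^(-6)    [quotient of powers; product of powers]

a^2·b^(-8)·d^(-6)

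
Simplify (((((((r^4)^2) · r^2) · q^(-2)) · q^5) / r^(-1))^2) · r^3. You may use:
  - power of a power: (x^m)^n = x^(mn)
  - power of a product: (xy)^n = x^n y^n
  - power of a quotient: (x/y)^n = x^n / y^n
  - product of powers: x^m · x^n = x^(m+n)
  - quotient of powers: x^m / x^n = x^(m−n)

q^6·r^25

(((((((r^4)^2) · r^2) · q^(-2)) · q^5) / r^(-1))^2) · r^3
= (((((((r^4)^2) · r^2) · q^(-2)) · q^5)^2) / ((r^(-1))^2)) · r^3    [power of a quotient]
= (((((((r^4)^2) · r^2) · q^(-2))^2) · ((q^5)^2)) / ((r^(-1))^2)) · r^3    [power of a product]
= (((((((r^4)^2) · r^2)^2) · ((q^(-2))^2)) · ((q^5)^2)) / ((r^(-1))^2)) · r^3    [power of a product]
= (((((((r^4)^2)^2) · ((r^2)^2)) · ((q^(-2))^2)) · ((q^5)^2)) / ((r^(-1))^2)) · r^3    [power of a product]
= ((((((r^4)^4) · ((r^2)^2)) · ((q^(-2))^2)) · ((q^5)^2)) / ((r^(-1))^2)) · r^3    [power of a power]
= ((((r^16 · ((r^2)^2)) · ((q^(-2))^2)) · ((q^5)^2)) / ((r^(-1))^2)) · r^3    [power of a power]
= ((((r^16 · r^4) · ((q^(-2))^2)) · ((q^5)^2)) / ((r^(-1))^2)) · r^3    [power of a power]
= (((r^20 · ((q^(-2))^2)) · ((q^5)^2)) / ((r^(-1))^2)) · r^3    [product of powers]
= (((r^20 · q^(-4)) · ((q^5)^2)) / ((r^(-1))^2)) · r^3    [power of a power]
= (((r^20 · q^(-4)) · q^10) / ((r^(-1))^2)) · r^3    [power of a power]
= (((r^20 · q^(-4)) · q^10) / r^(-2)) · r^3    [power of a power]
= q^6·r^25    [quotient of powers; product of powers]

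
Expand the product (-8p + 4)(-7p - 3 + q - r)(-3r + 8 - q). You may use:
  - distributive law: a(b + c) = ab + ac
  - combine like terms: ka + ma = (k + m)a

-168p^2r + 448p^2 - 56p^2q + 76pr - 32p - 60pq + 16pqr + 8pq^2 - 24pr^2 + 4r - 96 + 44q - 8qr - 4q^2 + 12r^2

(-8p + 4)(-7p - 3 + q - r)(-3r + 8 - q)
= (56p^2 + 24p - 8pq + 8pr - 28p - 12 + 4q - 4r)(-3r + 8 - q)    [distributive law]
= (56p^2 - 4p - 8pq + 8pr - 12 + 4q - 4r)(-3r + 8 - q)    [combine like terms]
= -168p^2r + 448p^2 - 56p^2q + 12pr - 32p + 4pq + 24pqr - 64pq + 8pq^2 - 24pr^2 + 64pr - 8pqr + 36r - 96 + 12q - 12qr + 32q - 4q^2 + 12r^2 - 32r + 4qr    [distributive law]
= -168p^2r + 448p^2 - 56p^2q + 76pr - 32p - 60pq + 16pqr + 8pq^2 - 24pr^2 + 4r - 96 + 44q - 8qr - 4q^2 + 12r^2    [combine like terms]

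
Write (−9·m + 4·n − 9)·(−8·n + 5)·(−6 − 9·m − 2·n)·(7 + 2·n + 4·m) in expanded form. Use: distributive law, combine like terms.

(−9·m + 4·n − 9)·(−8·n + 5)·(−6 − 9·m − 2·n)·(7 + 2·n + 4·m)
= (72·m·n − 45·m − 32·n² + 20·n + 72·n − 45)·(−6 − 9·m − 2·n)·(7 + 2·n + 4·m)    [distributive law]
= (72·m·n − 45·m − 32·n² + 92·n − 45)·(−6 − 9·m − 2·n)·(7 + 2·n + 4·m)    [combine like terms]
= (−432·m·n − 648·m²·n − 144·m·n² + 270·m + 405·m² + 90·m·n + 192·n² + 288·m·n² + 64·n³ − 552·n − 828·m·n − 184·n² + 270 + 405·m + 90·n)·(7 + 2·n + 4·m)    [distributive law]
= (−1170·m·n − 648·m²·n + 144·m·n² + 675·m + 405·m² + 8·n² + 64·n³ − 462·n + 270)·(7 + 2·n + 4·m)    [combine like terms]
= −8190·m·n − 2340·m·n² − 4680·m²·n − 4536·m²·n − 1296·m²·n² − 2592·m³·n + 1008·m·n² + 288·m·n³ + 576·m²·n² + 4725·m + 1350·m·n + 2700·m² + 2835·m² + 810·m²·n + 1620·m³ + 56·n² + 16·n³ + 32·m·n² + 448·n³ + 128·n⁴ + 256·m·n³ − 3234·n − 924·n² − 1848·m·n + 1890 + 540·n + 1080·m    [distributive law]
= −8688·m·n − 1300·m·n² − 8406·m²·n − 720·m²·n² − 2592·m³·n + 544·m·n³ + 5805·m + 5535·m² + 1620·m³ − 868·n² + 464·n³ + 128·n⁴ − 2694·n + 1890    [combine like terms]

−8688·m·n − 1300·m·n² − 8406·m²·n − 720·m²·n² − 2592·m³·n + 544·m·n³ + 5805·m + 5535·m² + 1620·m³ − 868·n² + 464·n³ + 128·n⁴ − 2694·n + 1890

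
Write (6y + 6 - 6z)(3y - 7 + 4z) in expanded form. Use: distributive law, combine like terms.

18y² - 24y + 6yz - 42 + 66z - 24z²

(6y + 6 - 6z)(3y - 7 + 4z)
= 18y² - 42y + 24yz + 18y - 42 + 24z - 18yz + 42z - 24z²    [distributive law]
= 18y² - 24y + 6yz - 42 + 66z - 24z²    [combine like terms]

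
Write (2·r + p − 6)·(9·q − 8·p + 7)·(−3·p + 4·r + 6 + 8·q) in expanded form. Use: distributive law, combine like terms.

(2·r + p − 6)·(9·q − 8·p + 7)·(−3·p + 4·r + 6 + 8·q)
= (18·q·r − 16·p·r + 14·r + 9·p·q − 8·p^2 + 7·p − 54·q + 48·p − 42)·(−3·p + 4·r + 6 + 8·q)    [distributive law]
= (18·q·r − 16·p·r + 14·r + 9·p·q − 8·p^2 + 55·p − 54·q − 42)·(−3·p + 4·r + 6 + 8·q)    [combine like terms]
= −54·p·q·r + 72·q·r^2 + 108·q·r + 144·q^2·r + 48·p^2·r − 64·p·r^2 − 96·p·r − 128·p·q·r − 42·p·r + 56·r^2 + 84·r + 112·q·r − 27·p^2·q + 36·p·q·r + 54·p·q + 72·p·q^2 + 24·p^3 − 32·p^2·r − 48·p^2 − 64·p^2·q − 165·p^2 + 220·p·r + 330·p + 440·p·q + 162·p·q − 216·q·r − 324·q − 432·q^2 + 126·p − 168·r − 252 − 336·q    [distributive law]
= −146·p·q·r + 72·q·r^2 + 4·q·r + 144·q^2·r + 16·p^2·r − 64·p·r^2 + 82·p·r + 56·r^2 − 84·r − 91·p^2·q + 656·p·q + 72·p·q^2 + 24·p^3 − 213·p^2 + 456·p − 660·q − 432·q^2 − 252    [combine like terms]

−146·p·q·r + 72·q·r^2 + 4·q·r + 144·q^2·r + 16·p^2·r − 64·p·r^2 + 82·p·r + 56·r^2 − 84·r − 91·p^2·q + 656·p·q + 72·p·q^2 + 24·p^3 − 213·p^2 + 456·p − 660·q − 432·q^2 − 252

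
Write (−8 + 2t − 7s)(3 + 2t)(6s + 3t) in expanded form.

(−8 + 2t − 7s)(3 + 2t)(6s + 3t)
= (−24 − 16t + 6t + 4t^2 − 21s − 14st)(6s + 3t)    [distributive law]
= (−24 − 10t + 4t^2 − 21s − 14st)(6s + 3t)    [combine like terms]
= −144s − 72t − 60st − 30t^2 + 24st^2 + 12t^3 − 126s^2 − 63st − 84s^2t − 42st^2    [distributive law]
= −144s − 72t − 123st − 30t^2 − 18st^2 + 12t^3 − 126s^2 − 84s^2t    [combine like terms]

−144s − 72t − 123st − 30t^2 − 18st^2 + 12t^3 − 126s^2 − 84s^2t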